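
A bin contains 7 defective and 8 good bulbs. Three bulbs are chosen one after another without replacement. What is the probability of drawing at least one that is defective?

P(no defective) = 8/15 × 7/14 × 6/13 = 336/2730 = 8/65.
P(at least one) = 1 − 8/65 = 57/65.

57/65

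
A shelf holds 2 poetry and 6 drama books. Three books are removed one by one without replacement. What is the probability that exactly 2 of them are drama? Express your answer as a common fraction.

One ordering (drama drawn first) has probability 6/8 × 5/7 × 2/6 = 60/336 = 5/28.
There are C(3,2) = 3 such orderings, each equally likely, so P = 3 × 5/28 = 15/28.

15/28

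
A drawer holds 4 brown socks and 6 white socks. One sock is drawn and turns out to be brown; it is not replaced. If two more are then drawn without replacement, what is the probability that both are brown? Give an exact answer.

With the first sock removed, 3 brown remain out of 9.
P = 3/9 × 2/8 = 6/72 = 1/12.

1/12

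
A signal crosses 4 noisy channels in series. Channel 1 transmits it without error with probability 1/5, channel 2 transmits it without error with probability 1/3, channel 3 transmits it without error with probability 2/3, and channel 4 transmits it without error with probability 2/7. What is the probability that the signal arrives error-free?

4/315

The events are sequential, so multiply the conditional probabilities:
P = 1/5 × 1/3 × 2/3 × 2/7 = 4/315.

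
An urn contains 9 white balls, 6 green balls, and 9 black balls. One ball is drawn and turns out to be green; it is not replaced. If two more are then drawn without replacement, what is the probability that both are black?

36/253

With the first ball removed, 9 black remain out of 23.
P = 9/23 × 8/22 = 72/506 = 36/253.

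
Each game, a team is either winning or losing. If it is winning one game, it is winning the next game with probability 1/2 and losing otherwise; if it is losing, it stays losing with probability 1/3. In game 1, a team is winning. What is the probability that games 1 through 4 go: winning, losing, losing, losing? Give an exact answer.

1/18

Game 1 is given. For each transition, use the conditional probability from the current state:
P(losing | winning) = 1/2; P(losing | losing) = 1/3; P(losing | losing) = 1/3.
P = 1/2 × 1/3 × 1/3 = 1/18.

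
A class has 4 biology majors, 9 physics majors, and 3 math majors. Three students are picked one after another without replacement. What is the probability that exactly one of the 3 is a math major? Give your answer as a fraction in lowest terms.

117/280

One ordering (a math major drawn first) has probability 3/16 × 13/15 × 12/14 = 468/3360 = 39/280.
There are C(3,1) = 3 such orderings, each equally likely, so P = 3 × 39/280 = 117/280.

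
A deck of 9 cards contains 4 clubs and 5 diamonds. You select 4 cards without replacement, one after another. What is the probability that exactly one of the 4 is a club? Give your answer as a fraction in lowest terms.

One ordering (a club drawn first) has probability 4/9 × 5/8 × 4/7 × 3/6 = 240/3024 = 5/63.
There are C(4,1) = 4 such orderings, each equally likely, so P = 4 × 5/63 = 20/63.

20/63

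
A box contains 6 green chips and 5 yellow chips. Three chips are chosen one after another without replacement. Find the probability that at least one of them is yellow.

29/33

P(no yellow) = 6/11 × 5/10 × 4/9 = 120/990 = 4/33.
P(at least one) = 1 − 4/33 = 29/33.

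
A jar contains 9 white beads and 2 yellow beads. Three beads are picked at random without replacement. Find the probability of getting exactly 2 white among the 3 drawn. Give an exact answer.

One ordering (white drawn first) has probability 9/11 × 8/10 × 2/9 = 144/990 = 8/55.
There are C(3,2) = 3 such orderings, each equally likely, so P = 3 × 8/55 = 24/55.

24/55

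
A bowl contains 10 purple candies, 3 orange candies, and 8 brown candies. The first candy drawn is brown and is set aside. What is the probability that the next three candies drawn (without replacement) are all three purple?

After the first draw, 10 of the remaining 20 candies are purple.
P = 10/20 × 9/19 × 8/18 = 720/6840 = 2/19.

2/19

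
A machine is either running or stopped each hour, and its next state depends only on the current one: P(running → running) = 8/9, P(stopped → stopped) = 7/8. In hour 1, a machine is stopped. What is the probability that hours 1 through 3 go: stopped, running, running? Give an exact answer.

Hour 1 is given. For each transition, use the conditional probability from the current state:
P(running | stopped) = 1/8; P(running | running) = 8/9.
P = 1/8 × 8/9 = 8/72 = 1/9.

1/9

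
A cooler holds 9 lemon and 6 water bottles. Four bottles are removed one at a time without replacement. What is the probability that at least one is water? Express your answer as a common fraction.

P(no water) = 9/15 × 8/14 × 7/13 × 6/12 = 3024/32760 = 6/65.
P(at least one) = 1 − 6/65 = 59/65.

59/65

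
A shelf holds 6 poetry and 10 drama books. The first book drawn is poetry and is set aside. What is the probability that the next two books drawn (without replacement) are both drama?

With the first book removed, 10 drama remain out of 15.
P = 10/15 × 9/14 = 90/210 = 3/7.

3/7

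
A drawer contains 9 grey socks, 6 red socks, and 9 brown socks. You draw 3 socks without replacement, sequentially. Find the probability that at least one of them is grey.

1569/2024

P(no grey) = 15/24 × 14/23 × 13/22 = 2730/12144 = 455/2024.
P(at least one) = 1 − 455/2024 = 1569/2024.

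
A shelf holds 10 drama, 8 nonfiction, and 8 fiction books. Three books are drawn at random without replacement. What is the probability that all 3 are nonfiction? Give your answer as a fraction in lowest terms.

7/325

P(every draw is nonfiction) = 8/26 × 7/25 × 6/24 = 336/15600 = 7/325.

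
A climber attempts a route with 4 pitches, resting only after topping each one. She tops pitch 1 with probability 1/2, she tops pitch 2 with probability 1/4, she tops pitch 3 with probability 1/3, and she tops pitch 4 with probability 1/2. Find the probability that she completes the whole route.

Multiplying along the chain,
P = 1/2 × 1/4 × 1/3 × 1/2 = 1/48.

1/48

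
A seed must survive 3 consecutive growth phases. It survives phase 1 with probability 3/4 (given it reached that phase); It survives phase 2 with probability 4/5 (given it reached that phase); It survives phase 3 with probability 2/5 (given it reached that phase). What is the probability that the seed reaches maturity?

Each stage is reached only if all earlier stages succeed, so
P = 3/4 × 4/5 × 2/5 = 24/100 = 6/25.

6/25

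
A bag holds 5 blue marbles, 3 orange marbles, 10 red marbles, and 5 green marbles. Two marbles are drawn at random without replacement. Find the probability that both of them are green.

P(all green) = 5/23 × 4/22 = 20/506 = 10/253.

10/253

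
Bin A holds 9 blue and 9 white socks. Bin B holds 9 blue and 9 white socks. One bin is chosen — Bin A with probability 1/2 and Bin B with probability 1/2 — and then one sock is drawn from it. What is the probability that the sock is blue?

From Bin A: P(blue) = 9/18.
From Bin B: P(blue) = 9/18.
Total probability = (1/2)(9/18) + (1/2)(9/18) = 1/2.

1/2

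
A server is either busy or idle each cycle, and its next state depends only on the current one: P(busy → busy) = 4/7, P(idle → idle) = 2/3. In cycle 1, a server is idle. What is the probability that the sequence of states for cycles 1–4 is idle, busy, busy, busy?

Cycle 1 is given. For each transition, use the conditional probability from the current state:
P(busy | idle) = 1/3; P(busy | busy) = 4/7; P(busy | busy) = 4/7.
P = 1/3 × 4/7 × 4/7 = 16/147.

16/147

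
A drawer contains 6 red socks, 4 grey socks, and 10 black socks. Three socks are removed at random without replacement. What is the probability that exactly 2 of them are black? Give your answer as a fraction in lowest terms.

15/38

One ordering (black drawn first) has probability 10/20 × 9/19 × 10/18 = 900/6840 = 5/38.
There are C(3,2) = 3 such orderings, each equally likely, so P = 3 × 5/38 = 15/38.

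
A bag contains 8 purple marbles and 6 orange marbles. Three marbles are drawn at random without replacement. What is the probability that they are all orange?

5/91

P = 6/14 × 5/13 × 4/12 = 120/2184 = 5/91.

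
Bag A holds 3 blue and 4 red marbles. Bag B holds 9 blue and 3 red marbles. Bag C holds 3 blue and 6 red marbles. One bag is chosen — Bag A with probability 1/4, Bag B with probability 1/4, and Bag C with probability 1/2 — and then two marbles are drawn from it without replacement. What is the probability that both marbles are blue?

From Bag A: P(both blue) = (3/7)(2/6) = 1/7.
From Bag B: P(both blue) = (9/12)(8/11) = 6/11.
From Bag C: P(both blue) = (3/9)(2/8) = 1/12.
Total probability = (1/4)(1/7) + (1/4)(6/11) + (1/2)(1/12) = 395/1848.

395/1848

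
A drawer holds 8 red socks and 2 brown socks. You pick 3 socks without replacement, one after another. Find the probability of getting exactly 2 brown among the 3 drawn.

One ordering (brown drawn first) has probability 2/10 × 1/9 × 8/8 = 16/720 = 1/45.
There are C(3,2) = 3 such orderings, each equally likely, so P = 3 × 1/45 = 1/15.

1/15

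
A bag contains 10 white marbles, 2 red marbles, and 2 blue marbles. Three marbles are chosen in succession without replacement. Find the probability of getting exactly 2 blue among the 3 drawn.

3/91

One ordering (blue drawn first) has probability 2/14 × 1/13 × 12/12 = 24/2184 = 1/91.
There are C(3,2) = 3 such orderings, each equally likely, so P = 3 × 1/91 = 3/91.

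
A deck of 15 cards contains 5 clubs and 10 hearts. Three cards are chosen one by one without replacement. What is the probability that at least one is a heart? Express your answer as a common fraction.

89/91

P(no hearts) = 5/15 × 4/14 × 3/13 = 60/2730 = 2/91.
P(at least one) = 1 − 2/91 = 89/91.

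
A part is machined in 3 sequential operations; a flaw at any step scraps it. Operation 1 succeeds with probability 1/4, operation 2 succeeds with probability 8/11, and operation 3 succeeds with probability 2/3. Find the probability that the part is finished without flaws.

Multiplying along the chain,
P = 1/4 × 8/11 × 2/3 = 16/132 = 4/33.

4/33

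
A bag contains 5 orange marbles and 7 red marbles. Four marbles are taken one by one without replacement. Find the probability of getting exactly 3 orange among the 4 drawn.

One ordering (orange drawn first) has probability 5/12 × 4/11 × 3/10 × 7/9 = 420/11880 = 7/198.
There are C(4,3) = 4 such orderings, each equally likely, so P = 4 × 7/198 = 14/99.

14/99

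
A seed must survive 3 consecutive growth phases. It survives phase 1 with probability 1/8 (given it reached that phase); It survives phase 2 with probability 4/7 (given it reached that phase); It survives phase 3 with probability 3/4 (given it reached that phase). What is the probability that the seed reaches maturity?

Each stage is reached only if all earlier stages succeed, so
P = 1/8 × 4/7 × 3/4 = 12/224 = 3/56.

3/56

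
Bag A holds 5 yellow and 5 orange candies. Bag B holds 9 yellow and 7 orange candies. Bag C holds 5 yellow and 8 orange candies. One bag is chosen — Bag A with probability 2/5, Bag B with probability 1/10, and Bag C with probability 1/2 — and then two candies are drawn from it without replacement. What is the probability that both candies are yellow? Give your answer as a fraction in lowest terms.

2141/11700

From Bag A: P(both yellow) = (5/10)(4/9) = 2/9.
From Bag B: P(both yellow) = (9/16)(8/15) = 3/10.
From Bag C: P(both yellow) = (5/13)(4/12) = 5/39.
Total probability = (2/5)(2/9) + (1/10)(3/10) + (1/2)(5/39) = 2141/11700.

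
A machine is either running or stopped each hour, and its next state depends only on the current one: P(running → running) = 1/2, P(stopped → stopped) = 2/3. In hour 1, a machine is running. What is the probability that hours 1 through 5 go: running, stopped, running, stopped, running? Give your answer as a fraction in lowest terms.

1/36

Hour 1 is given. For each transition, use the conditional probability from the current state:
P(stopped | running) = 1/2; P(running | stopped) = 1/3; P(stopped | running) = 1/2; P(running | stopped) = 1/3.
P = 1/2 × 1/3 × 1/2 × 1/3 = 1/36.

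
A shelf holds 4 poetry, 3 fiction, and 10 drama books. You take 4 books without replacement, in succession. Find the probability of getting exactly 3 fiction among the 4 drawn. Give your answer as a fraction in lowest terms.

1/170

One ordering (fiction drawn first) has probability 3/17 × 2/16 × 1/15 × 14/14 = 84/57120 = 1/680.
There are C(4,3) = 4 such orderings, each equally likely, so P = 4 × 1/680 = 1/170.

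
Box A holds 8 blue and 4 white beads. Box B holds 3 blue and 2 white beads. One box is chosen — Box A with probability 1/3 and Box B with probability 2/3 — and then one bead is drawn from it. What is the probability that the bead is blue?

28/45

From Box A: P(blue) = 8/12.
From Box B: P(blue) = 3/5.
Total probability = (1/3)(8/12) + (2/3)(3/5) = 28/45.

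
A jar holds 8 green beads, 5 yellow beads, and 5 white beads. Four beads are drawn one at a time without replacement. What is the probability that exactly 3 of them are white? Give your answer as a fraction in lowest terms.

One ordering (white drawn first) has probability 5/18 × 4/17 × 3/16 × 13/15 = 780/73440 = 13/1224.
There are C(4,3) = 4 such orderings, each equally likely, so P = 4 × 13/1224 = 13/306.

13/306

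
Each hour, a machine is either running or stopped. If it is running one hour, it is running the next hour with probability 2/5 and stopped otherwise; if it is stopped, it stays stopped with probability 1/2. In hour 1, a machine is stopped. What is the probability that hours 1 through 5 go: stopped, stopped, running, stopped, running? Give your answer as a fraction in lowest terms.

3/40

Hour 1 is given. For each transition, use the conditional probability from the current state:
P(stopped | stopped) = 1/2; P(running | stopped) = 1/2; P(stopped | running) = 3/5; P(running | stopped) = 1/2.
P = 1/2 × 1/2 × 3/5 × 1/2 = 3/40.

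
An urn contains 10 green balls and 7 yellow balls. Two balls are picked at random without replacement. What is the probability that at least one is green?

P(no green) = 7/17 × 6/16 = 42/272 = 21/136.
P(at least one) = 1 − 21/136 = 115/136.

115/136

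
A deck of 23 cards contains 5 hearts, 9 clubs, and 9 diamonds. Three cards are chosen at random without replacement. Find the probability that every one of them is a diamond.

12/253

P(every draw is a diamond) = 9/23 × 8/22 × 7/21 = 504/10626 = 12/253.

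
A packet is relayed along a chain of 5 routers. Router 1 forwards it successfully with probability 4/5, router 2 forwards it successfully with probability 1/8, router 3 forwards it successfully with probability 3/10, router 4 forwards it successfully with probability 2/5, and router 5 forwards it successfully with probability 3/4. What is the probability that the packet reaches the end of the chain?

The events are sequential, so multiply the conditional probabilities:
P = 4/5 × 1/8 × 3/10 × 2/5 × 3/4 = 72/8000 = 9/1000.

9/1000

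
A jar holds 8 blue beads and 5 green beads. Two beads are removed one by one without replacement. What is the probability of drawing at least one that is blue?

34/39

P(no blue) = 5/13 × 4/12 = 20/156 = 5/39.
P(at least one) = 1 − 5/39 = 34/39.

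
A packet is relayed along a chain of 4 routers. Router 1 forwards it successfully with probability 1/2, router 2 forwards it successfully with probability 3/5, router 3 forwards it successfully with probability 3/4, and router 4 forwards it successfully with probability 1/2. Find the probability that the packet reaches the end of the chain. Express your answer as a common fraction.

9/80

Each stage is reached only if all earlier stages succeed, so
P = 1/2 × 3/5 × 3/4 × 1/2 = 9/80.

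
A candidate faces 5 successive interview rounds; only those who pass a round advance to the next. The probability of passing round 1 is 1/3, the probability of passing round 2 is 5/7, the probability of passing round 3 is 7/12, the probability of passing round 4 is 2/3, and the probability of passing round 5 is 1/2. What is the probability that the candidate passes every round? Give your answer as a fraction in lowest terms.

Multiplying along the chain,
P = 1/3 × 5/7 × 7/12 × 2/3 × 1/2 = 70/1512 = 5/108.

5/108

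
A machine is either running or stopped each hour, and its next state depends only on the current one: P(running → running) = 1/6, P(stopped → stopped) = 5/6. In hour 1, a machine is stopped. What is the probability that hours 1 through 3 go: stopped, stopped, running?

5/36

Hour 1 is given. For each transition, use the conditional probability from the current state:
P(stopped | stopped) = 5/6; P(running | stopped) = 1/6.
P = 5/6 × 1/6 = 5/36.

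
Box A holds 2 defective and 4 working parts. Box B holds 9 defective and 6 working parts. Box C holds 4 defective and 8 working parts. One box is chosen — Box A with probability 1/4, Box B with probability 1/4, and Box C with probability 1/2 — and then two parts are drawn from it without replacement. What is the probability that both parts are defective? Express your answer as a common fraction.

683/4620

From Box A: P(both defective) = (2/6)(1/5) = 1/15.
From Box B: P(both defective) = (9/15)(8/14) = 12/35.
From Box C: P(both defective) = (4/12)(3/11) = 1/11.
Total probability = (1/4)(1/15) + (1/4)(12/35) + (1/2)(1/11) = 683/4620.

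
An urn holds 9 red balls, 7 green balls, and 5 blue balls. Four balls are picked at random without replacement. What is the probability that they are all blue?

1/1197

P(every draw is blue) = 5/21 × 4/20 × 3/19 × 2/18 = 120/143640 = 1/1197.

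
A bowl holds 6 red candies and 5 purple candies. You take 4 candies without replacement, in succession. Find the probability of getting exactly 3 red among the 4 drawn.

10/33

One ordering (red drawn first) has probability 6/11 × 5/10 × 4/9 × 5/8 = 600/7920 = 5/66.
There are C(4,3) = 4 such orderings, each equally likely, so P = 4 × 5/66 = 10/33.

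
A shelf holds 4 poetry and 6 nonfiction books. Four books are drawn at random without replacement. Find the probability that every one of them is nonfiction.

1/14

P(every draw is nonfiction) = 6/10 × 5/9 × 4/8 × 3/7 = 360/5040 = 1/14.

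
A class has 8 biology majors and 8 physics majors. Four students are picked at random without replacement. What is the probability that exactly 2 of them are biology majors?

28/65

One ordering (biology majors drawn first) has probability 8/16 × 7/15 × 8/14 × 7/13 = 3136/43680 = 14/195.
There are C(4,2) = 6 such orderings, each equally likely, so P = 6 × 14/195 = 28/65.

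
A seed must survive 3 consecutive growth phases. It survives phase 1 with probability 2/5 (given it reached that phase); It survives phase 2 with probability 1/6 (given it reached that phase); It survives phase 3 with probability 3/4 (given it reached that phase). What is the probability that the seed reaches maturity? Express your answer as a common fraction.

The events are sequential, so multiply the conditional probabilities:
P = 2/5 × 1/6 × 3/4 = 6/120 = 1/20.

1/20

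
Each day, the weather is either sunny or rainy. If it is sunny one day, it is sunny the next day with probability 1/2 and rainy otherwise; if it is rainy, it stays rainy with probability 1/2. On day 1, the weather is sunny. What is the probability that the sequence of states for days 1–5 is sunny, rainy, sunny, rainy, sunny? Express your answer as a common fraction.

Day 1 is given. For each transition, use the conditional probability from the current state:
P(rainy | sunny) = 1/2; P(sunny | rainy) = 1/2; P(rainy | sunny) = 1/2; P(sunny | rainy) = 1/2.
P = 1/2 × 1/2 × 1/2 × 1/2 = 1/16.

1/16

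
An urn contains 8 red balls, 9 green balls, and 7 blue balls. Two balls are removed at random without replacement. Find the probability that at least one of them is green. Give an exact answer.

57/92

P(no green) = 15/24 × 14/23 = 210/552 = 35/92.
P(at least one) = 1 − 35/92 = 57/92.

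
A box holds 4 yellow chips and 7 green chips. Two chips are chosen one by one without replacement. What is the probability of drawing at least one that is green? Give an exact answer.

49/55

P(no green) = 4/11 × 3/10 = 12/110 = 6/55.
P(at least one) = 1 − 6/55 = 49/55.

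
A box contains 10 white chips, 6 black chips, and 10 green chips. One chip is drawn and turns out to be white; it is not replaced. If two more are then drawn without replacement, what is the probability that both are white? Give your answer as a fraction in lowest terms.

3/25

After the first draw, 9 of the remaining 25 chips are white.
P = 9/25 × 8/24 = 72/600 = 3/25.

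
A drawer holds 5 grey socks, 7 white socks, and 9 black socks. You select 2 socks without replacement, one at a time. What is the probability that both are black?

6/35

P(every draw is black) = 9/21 × 8/20 = 72/420 = 6/35.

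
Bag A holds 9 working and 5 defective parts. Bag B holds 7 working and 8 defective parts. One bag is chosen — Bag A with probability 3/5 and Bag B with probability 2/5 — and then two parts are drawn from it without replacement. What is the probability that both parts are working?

722/2275

From Bag A: P(both working) = (9/14)(8/13) = 36/91.
From Bag B: P(both working) = (7/15)(6/14) = 1/5.
Total probability = (3/5)(36/91) + (2/5)(1/5) = 722/2275.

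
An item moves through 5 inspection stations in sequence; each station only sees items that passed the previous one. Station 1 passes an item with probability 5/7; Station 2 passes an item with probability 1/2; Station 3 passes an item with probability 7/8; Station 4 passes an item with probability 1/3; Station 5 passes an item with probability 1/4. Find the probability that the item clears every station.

5/192

Multiplying along the chain,
P = 5/7 × 1/2 × 7/8 × 1/3 × 1/4 = 35/1344 = 5/192.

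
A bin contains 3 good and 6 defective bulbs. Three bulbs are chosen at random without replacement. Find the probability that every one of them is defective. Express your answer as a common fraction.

5/21

P(all defective) = 6/9 × 5/8 × 4/7 = 120/504 = 5/21.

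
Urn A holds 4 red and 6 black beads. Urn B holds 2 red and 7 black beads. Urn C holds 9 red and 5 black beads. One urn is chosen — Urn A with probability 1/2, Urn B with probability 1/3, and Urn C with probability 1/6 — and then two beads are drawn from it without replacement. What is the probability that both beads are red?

6971/49140

From Urn A: P(both red) = (4/10)(3/9) = 2/15.
From Urn B: P(both red) = (2/9)(1/8) = 1/36.
From Urn C: P(both red) = (9/14)(8/13) = 36/91.
Total probability = (1/2)(2/15) + (1/3)(1/36) + (1/6)(36/91) = 6971/49140.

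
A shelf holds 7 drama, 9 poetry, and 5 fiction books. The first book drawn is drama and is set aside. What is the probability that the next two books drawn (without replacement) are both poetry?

With the first book removed, 9 poetry remain out of 20.
P = 9/20 × 8/19 = 72/380 = 18/95.

18/95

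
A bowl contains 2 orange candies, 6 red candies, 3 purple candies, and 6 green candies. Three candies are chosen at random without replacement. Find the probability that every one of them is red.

P(every draw is red) = 6/17 × 5/16 × 4/15 = 120/4080 = 1/34.

1/34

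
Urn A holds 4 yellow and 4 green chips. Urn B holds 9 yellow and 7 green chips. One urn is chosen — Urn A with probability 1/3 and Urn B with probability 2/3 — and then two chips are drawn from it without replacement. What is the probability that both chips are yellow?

From Urn A: P(both yellow) = (4/8)(3/7) = 3/14.
From Urn B: P(both yellow) = (9/16)(8/15) = 3/10.
Total probability = (1/3)(3/14) + (2/3)(3/10) = 19/70.

19/70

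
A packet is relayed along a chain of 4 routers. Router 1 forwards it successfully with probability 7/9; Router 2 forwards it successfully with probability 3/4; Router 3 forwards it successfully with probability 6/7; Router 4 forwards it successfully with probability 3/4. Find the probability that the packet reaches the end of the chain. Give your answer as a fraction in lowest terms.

3/8

The events are sequential, so multiply the conditional probabilities:
P = 7/9 × 3/4 × 6/7 × 3/4 = 378/1008 = 3/8.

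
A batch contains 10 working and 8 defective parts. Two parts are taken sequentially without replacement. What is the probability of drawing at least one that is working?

P(no working) = 8/18 × 7/17 = 56/306 = 28/153.
P(at least one) = 1 − 28/153 = 125/153.

125/153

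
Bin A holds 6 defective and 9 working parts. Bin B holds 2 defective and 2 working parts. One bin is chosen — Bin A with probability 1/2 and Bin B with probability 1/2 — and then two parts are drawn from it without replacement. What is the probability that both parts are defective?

13/84

From Bin A: P(both defective) = (6/15)(5/14) = 1/7.
From Bin B: P(both defective) = (2/4)(1/3) = 1/6.
Total probability = (1/2)(1/7) + (1/2)(1/6) = 13/84.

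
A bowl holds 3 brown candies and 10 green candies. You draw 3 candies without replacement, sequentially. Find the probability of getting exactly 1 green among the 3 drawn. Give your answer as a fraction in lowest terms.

15/143

One ordering (green drawn first) has probability 10/13 × 3/12 × 2/11 = 60/1716 = 5/143.
There are C(3,1) = 3 such orderings, each equally likely, so P = 3 × 5/143 = 15/143.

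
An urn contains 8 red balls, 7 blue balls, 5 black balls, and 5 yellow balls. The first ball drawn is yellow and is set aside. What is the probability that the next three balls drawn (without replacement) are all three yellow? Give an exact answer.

After the first draw, 4 of the remaining 24 balls are yellow.
P = 4/24 × 3/23 × 2/22 = 24/12144 = 1/506.

1/506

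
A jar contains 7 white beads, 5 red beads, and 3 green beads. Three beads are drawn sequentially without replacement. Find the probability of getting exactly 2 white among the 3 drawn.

One ordering (white drawn first) has probability 7/15 × 6/14 × 8/13 = 336/2730 = 8/65.
There are C(3,2) = 3 such orderings, each equally likely, so P = 3 × 8/65 = 24/65.

24/65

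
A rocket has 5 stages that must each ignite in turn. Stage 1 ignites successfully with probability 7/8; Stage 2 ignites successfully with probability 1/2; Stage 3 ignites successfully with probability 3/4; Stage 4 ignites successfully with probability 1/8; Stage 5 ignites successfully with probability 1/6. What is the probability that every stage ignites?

7/1024

Each stage is reached only if all earlier stages succeed, so
P = 7/8 × 1/2 × 3/4 × 1/8 × 1/6 = 21/3072 = 7/1024.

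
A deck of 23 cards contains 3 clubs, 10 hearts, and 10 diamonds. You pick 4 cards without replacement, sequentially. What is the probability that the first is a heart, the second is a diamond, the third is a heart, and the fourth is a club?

45/3542

Multiply the probability of each draw given the previous ones:
P = 10/23 × 10/22 × 9/21 × 3/20 = 2700/212520 = 45/3542.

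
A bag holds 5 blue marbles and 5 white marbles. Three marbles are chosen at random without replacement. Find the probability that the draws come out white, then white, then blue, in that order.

Multiply the probability of each draw given the previous ones:
P = 5/10 × 4/9 × 5/8 = 100/720 = 5/36.

5/36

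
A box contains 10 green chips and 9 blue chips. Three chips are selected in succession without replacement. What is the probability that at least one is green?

295/323

P(no green) = 9/19 × 8/18 × 7/17 = 504/5814 = 28/323.
P(at least one) = 1 − 28/323 = 295/323.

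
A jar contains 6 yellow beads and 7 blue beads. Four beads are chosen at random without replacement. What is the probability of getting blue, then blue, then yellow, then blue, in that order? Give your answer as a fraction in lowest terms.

21/286

Multiply the probability of each draw given the previous ones:
P = 7/13 × 6/12 × 6/11 × 5/10 = 1260/17160 = 21/286.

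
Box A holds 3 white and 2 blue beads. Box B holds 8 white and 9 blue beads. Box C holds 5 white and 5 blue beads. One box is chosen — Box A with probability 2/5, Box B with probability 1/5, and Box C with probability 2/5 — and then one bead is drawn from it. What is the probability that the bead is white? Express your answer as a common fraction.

From Box A: P(white) = 3/5.
From Box B: P(white) = 8/17.
From Box C: P(white) = 5/10.
Total probability = (2/5)(3/5) + (1/5)(8/17) + (2/5)(5/10) = 227/425.

227/425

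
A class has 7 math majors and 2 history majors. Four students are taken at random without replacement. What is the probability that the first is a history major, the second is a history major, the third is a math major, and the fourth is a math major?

Chain rule:
P = 2/9 × 1/8 × 7/7 × 6/6 = 84/3024 = 1/36.

1/36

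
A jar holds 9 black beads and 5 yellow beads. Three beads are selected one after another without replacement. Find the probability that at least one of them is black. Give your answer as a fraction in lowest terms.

P(no black) = 5/14 × 4/13 × 3/12 = 60/2184 = 5/182.
P(at least one) = 1 − 5/182 = 177/182.

177/182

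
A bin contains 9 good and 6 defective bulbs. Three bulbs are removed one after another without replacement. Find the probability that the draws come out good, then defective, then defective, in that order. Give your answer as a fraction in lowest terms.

Chain rule:
P = 9/15 × 6/14 × 5/13 = 270/2730 = 9/91.

9/91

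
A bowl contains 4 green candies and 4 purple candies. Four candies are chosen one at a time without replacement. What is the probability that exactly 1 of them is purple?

One ordering (purple drawn first) has probability 4/8 × 4/7 × 3/6 × 2/5 = 96/1680 = 2/35.
There are C(4,1) = 4 such orderings, each equally likely, so P = 4 × 2/35 = 8/35.

8/35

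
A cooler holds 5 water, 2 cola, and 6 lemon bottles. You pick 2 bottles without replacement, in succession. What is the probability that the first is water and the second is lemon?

Each draw changes the counts, so multiply the conditional probabilities along the sequence:
P = 5/13 × 6/12 = 30/156 = 5/26.

5/26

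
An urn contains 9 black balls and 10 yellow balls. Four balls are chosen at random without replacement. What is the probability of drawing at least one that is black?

611/646

P(no black) = 10/19 × 9/18 × 8/17 × 7/16 = 5040/93024 = 35/646.
P(at least one) = 1 − 35/646 = 611/646.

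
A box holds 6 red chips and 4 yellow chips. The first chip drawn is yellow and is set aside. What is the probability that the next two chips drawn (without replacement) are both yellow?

After the first draw, 3 of the remaining 9 chips are yellow.
P = 3/9 × 2/8 = 6/72 = 1/12.

1/12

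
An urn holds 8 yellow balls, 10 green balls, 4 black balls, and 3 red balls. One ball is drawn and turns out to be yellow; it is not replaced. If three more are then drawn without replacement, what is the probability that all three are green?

With the first ball removed, 10 green remain out of 24.
P = 10/24 × 9/23 × 8/22 = 720/12144 = 15/253.

15/253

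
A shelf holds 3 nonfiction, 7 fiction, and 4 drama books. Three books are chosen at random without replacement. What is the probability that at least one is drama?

P(no drama) = 10/14 × 9/13 × 8/12 = 720/2184 = 30/91.
P(at least one) = 1 − 30/91 = 61/91.

61/91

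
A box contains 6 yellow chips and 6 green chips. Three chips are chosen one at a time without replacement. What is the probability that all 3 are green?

1/11

P(every draw is green) = 6/12 × 5/11 × 4/10 = 120/1320 = 1/11.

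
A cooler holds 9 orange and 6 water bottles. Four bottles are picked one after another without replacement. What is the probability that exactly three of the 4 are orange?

One ordering (orange drawn first) has probability 9/15 × 8/14 × 7/13 × 6/12 = 3024/32760 = 6/65.
There are C(4,3) = 4 such orderings, each equally likely, so P = 4 × 6/65 = 24/65.

24/65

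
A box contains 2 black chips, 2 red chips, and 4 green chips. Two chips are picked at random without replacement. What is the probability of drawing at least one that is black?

P(no black) = 6/8 × 5/7 = 30/56 = 15/28.
P(at least one) = 1 − 15/28 = 13/28.

13/28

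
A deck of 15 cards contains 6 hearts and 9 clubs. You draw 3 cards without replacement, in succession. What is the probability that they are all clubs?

P(every draw is a club) = 9/15 × 8/14 × 7/13 = 504/2730 = 12/65.

12/65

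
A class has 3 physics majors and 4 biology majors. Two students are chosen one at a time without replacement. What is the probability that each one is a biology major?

2/7

P(every draw is a biology major) = 4/7 × 3/6 = 12/42 = 2/7.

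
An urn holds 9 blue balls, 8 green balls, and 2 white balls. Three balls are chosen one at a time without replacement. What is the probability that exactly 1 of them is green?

One ordering (green drawn first) has probability 8/19 × 11/18 × 10/17 = 880/5814 = 440/2907.
There are C(3,1) = 3 such orderings, each equally likely, so P = 3 × 440/2907 = 440/969.

440/969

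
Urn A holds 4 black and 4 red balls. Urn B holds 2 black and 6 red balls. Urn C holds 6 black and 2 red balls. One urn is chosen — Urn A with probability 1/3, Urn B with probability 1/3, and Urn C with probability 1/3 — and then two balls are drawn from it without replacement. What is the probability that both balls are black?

11/42

From Urn A: P(both black) = (4/8)(3/7) = 3/14.
From Urn B: P(both black) = (2/8)(1/7) = 1/28.
From Urn C: P(both black) = (6/8)(5/7) = 15/28.
Total probability = (1/3)(3/14) + (1/3)(1/28) + (1/3)(15/28) = 11/42.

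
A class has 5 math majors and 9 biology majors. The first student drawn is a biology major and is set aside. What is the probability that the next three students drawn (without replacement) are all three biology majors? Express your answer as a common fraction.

28/143

After the first draw, 8 of the remaining 13 students are biology majors.
P = 8/13 × 7/12 × 6/11 = 336/1716 = 28/143.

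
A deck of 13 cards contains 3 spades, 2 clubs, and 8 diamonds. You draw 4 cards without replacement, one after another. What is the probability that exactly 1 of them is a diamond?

One ordering (a diamond drawn first) has probability 8/13 × 5/12 × 4/11 × 3/10 = 480/17160 = 4/143.
There are C(4,1) = 4 such orderings, each equally likely, so P = 4 × 4/143 = 16/143.

16/143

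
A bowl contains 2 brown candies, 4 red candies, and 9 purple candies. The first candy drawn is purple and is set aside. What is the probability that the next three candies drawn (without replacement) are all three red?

1/91

With the first candy removed, 4 red remain out of 14.
P = 4/14 × 3/13 × 2/12 = 24/2184 = 1/91.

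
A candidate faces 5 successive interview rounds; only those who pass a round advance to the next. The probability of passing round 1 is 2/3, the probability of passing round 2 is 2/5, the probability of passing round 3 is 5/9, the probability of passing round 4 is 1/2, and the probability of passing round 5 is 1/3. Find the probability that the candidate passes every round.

2/81

Each stage is reached only if all earlier stages succeed, so
P = 2/3 × 2/5 × 5/9 × 1/2 × 1/3 = 20/810 = 2/81.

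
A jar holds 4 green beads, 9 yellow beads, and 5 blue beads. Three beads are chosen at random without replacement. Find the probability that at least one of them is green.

113/204

P(no green) = 14/18 × 13/17 × 12/16 = 2184/4896 = 91/204.
P(at least one) = 1 − 91/204 = 113/204.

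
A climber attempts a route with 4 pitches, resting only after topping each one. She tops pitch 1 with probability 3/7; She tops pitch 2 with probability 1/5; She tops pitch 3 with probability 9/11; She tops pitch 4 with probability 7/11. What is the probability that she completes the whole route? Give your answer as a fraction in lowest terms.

Each stage is reached only if all earlier stages succeed, so
P = 3/7 × 1/5 × 9/11 × 7/11 = 189/4235 = 27/605.

27/605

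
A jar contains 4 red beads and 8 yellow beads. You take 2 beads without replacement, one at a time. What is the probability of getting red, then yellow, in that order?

8/33

Chain rule:
P = 4/12 × 8/11 = 32/132 = 8/33.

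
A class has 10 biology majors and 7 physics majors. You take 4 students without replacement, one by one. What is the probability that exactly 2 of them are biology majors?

27/68

One ordering (biology majors drawn first) has probability 10/17 × 9/16 × 7/15 × 6/14 = 3780/57120 = 9/136.
There are C(4,2) = 6 such orderings, each equally likely, so P = 6 × 9/136 = 27/68.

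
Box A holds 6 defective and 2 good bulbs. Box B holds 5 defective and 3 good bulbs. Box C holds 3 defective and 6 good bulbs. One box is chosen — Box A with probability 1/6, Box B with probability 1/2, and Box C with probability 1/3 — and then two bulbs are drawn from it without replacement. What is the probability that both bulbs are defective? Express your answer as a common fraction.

From Box A: P(both defective) = (6/8)(5/7) = 15/28.
From Box B: P(both defective) = (5/8)(4/7) = 5/14.
From Box C: P(both defective) = (3/9)(2/8) = 1/12.
Total probability = (1/6)(15/28) + (1/2)(5/14) + (1/3)(1/12) = 149/504.

149/504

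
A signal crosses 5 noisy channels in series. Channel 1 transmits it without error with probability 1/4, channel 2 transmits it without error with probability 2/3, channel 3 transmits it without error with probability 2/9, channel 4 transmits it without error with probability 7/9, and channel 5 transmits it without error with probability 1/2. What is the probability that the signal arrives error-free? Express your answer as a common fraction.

The events are sequential, so multiply the conditional probabilities:
P = 1/4 × 2/3 × 2/9 × 7/9 × 1/2 = 28/1944 = 7/486.

7/486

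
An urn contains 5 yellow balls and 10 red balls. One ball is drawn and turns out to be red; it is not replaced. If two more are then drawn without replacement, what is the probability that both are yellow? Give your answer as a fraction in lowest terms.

10/91

With the first ball removed, 5 yellow remain out of 14.
P = 5/14 × 4/13 = 20/182 = 10/91.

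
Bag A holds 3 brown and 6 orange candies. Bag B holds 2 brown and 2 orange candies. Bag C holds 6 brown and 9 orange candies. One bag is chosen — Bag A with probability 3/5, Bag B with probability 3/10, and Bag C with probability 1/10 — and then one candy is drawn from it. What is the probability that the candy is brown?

From Bag A: P(brown) = 3/9.
From Bag B: P(brown) = 2/4.
From Bag C: P(brown) = 6/15.
Total probability = (3/5)(3/9) + (3/10)(2/4) + (1/10)(6/15) = 39/100.

39/100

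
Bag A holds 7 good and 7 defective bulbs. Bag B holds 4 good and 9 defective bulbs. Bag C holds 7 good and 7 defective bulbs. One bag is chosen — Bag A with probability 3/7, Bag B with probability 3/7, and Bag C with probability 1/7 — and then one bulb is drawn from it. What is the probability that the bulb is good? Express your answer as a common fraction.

38/91

From Bag A: P(good) = 7/14.
From Bag B: P(good) = 4/13.
From Bag C: P(good) = 7/14.
Total probability = (3/7)(7/14) + (3/7)(4/13) + (1/7)(7/14) = 38/91.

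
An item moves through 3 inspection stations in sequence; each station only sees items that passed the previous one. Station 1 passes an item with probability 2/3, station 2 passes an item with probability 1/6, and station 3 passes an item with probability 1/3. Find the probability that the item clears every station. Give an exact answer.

Each stage is reached only if all earlier stages succeed, so
P = 2/3 × 1/6 × 1/3 = 2/54 = 1/27.

1/27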